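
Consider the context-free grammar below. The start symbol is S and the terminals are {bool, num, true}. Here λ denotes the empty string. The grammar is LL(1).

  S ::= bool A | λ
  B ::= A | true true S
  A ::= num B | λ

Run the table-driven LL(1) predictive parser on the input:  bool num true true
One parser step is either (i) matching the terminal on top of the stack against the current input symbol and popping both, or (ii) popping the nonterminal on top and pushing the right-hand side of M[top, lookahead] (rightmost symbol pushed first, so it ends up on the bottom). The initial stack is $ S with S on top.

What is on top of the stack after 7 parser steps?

S

     Stack          Input                 Action
  1  $ S            bool num true true $  expand S ::= bool A
  2  $ A bool       bool num true true $  match bool
  3  $ A            num true true $       expand A ::= num B
  4  $ B num        num true true $       match num
  5  $ B            true true $           expand B ::= true true S
  6  $ S true true  true true $           match true
  7  $ S true       true $                match true
Stack after step 7: $ S (top = S).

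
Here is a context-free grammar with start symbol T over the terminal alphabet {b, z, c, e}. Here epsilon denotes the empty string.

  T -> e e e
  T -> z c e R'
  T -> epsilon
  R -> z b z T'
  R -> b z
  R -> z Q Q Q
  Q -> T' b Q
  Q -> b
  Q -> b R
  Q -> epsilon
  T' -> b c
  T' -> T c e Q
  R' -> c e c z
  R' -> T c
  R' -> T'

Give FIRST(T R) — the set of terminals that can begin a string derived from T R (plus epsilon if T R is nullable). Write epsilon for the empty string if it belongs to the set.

FIRST(T) = {epsilon, e, z}
FIRST(R) = {b, z}
FIRST(T') = {b, c, e, z}  (via T c e Q)
FIRST(Q) = {epsilon, b, c, e, z}  (via T' b Q)
FIRST(R') = {b, c, e, z}  (via T c, T')
FIRST(T R): take FIRST of each symbol in turn, carrying on past any symbol whose FIRST contains epsilon; result {b, e, z}.

{b, e, z}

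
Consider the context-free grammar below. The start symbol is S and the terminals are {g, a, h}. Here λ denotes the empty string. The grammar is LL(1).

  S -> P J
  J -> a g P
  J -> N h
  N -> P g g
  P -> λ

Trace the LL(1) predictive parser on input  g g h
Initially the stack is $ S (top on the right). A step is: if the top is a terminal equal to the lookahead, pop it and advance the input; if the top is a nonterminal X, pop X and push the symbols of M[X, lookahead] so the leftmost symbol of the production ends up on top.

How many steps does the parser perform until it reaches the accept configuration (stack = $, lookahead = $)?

8

step 1: stack=$ S  input=g g h $  — expand S -> P J
step 2: stack=$ J P  input=g g h $  — expand P -> λ
step 3: stack=$ J  input=g g h $  — expand J -> N h
step 4: stack=$ h N  input=g g h $  — expand N -> P g g
step 5: stack=$ h g g P  input=g g h $  — expand P -> λ
step 6: stack=$ h g g  input=g g h $  — match g
step 7: stack=$ h g  input=g h $  — match g
step 8: stack=$ h  input=h $  — match h
Accept reached after 8 steps.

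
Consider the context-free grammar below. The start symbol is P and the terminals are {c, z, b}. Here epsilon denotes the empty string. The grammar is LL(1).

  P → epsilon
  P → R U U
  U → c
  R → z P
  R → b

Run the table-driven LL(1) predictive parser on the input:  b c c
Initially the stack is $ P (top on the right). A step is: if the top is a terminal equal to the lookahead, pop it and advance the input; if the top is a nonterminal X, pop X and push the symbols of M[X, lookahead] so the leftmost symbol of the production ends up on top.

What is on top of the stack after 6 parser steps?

c

step 1: stack=$ P  input=b c c $  — expand P → R U U
step 2: stack=$ U U R  input=b c c $  — expand R → b
step 3: stack=$ U U b  input=b c c $  — match b
step 4: stack=$ U U  input=c c $  — expand U → c
step 5: stack=$ U c  input=c c $  — match c
step 6: stack=$ U  input=c $  — expand U → c
Stack after step 6: $ c (top = c).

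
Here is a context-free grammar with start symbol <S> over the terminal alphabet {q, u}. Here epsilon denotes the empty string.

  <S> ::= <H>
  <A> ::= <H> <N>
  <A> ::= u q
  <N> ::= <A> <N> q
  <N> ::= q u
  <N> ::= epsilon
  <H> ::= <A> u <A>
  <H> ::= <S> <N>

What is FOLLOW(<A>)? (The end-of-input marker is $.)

FIRST(<S>): from <S>::=<H> we get {u}. So FIRST(<S>) = {u}.
FIRST(<A>): from <A>::=<H> <N> we get {u}; from <A>::=u q we get {u}. So FIRST(<A>) = {u}.
FIRST(<N>): from <N>::=<A> <N> q we get {u}; from <N>::=q u we get {q}; from <N>::=epsilon we get {epsilon}. So FIRST(<N>) = {epsilon, q, u}.
FIRST(<H>): from <H>::=<A> u <A> we get {u}; from <H>::=<S> <N> we get {u}. So FIRST(<H>) = {u}.
FOLLOW(<S>) includes $ since <S> is the start symbol.
FOLLOW(<S>): in <H>::=<S> <N>, <S> is followed by <N> with FIRST {epsilon, q, u}; in <H>::=<S> <N>, the suffix after <S> is nullable, so FOLLOW(<S>) ⊇ FOLLOW(<H>) = {$, q, u}. Thus FOLLOW(<S>) = {$, q, u}.
FOLLOW(<A>): in <N>::=<A> <N> q, <A> is followed by <N> q with FIRST {q, u}; in <H>::=<A> u <A> (occurrence 1), <A> is followed by u <A> with FIRST {u}; in <H>::=<A> u <A> (occurrence 2), the suffix after <A> is empty, so FOLLOW(<A>) ⊇ FOLLOW(<H>) = {$, q, u}. Thus FOLLOW(<A>) = {$, q, u}.
FOLLOW(<H>): in <S>::=<H>, the suffix after <H> is empty, so FOLLOW(<H>) ⊇ FOLLOW(<S>) = {$, q, u}; in <A>::=<H> <N>, <H> is followed by <N> with FIRST {epsilon, q, u}; in <A>::=<H> <N>, the suffix after <H> is nullable, so FOLLOW(<H>) ⊇ FOLLOW(<A>) = {$, q, u}. Thus FOLLOW(<H>) = {$, q, u}.
FOLLOW(<N>): in <A>::=<H> <N>, the suffix after <N> is empty, so FOLLOW(<N>) ⊇ FOLLOW(<A>) = {$, q, u}; in <N>::=<A> <N> q, <N> is followed by q with FIRST {q}; in <H>::=<S> <N>, the suffix after <N> is empty, so FOLLOW(<N>) ⊇ FOLLOW(<H>) = {$, q, u}. Thus FOLLOW(<N>) = {$, q, u}.

{$, q, u}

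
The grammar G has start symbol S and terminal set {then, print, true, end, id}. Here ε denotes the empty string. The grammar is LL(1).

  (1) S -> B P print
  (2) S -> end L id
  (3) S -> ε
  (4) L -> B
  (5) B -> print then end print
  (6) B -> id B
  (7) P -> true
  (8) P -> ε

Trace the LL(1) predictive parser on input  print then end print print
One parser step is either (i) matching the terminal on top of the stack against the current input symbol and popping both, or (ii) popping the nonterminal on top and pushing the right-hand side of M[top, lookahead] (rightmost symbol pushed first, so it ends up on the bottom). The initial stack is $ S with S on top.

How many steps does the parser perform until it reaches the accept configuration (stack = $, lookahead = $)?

8

     Stack                           Input                         Action
  1  $ S                             print then end print print $  expand S -> B P print
  2  $ print P B                     print then end print print $  expand B -> print then end print
  3  $ print P print end then print  print then end print print $  match print
  4  $ print P print end then        then end print print $        match then
  5  $ print P print end             end print print $             match end
  6  $ print P print                 print print $                 match print
  7  $ print P                       print $                       expand P -> ε
  8  $ print                         print $                       match print
Accept reached after 8 steps.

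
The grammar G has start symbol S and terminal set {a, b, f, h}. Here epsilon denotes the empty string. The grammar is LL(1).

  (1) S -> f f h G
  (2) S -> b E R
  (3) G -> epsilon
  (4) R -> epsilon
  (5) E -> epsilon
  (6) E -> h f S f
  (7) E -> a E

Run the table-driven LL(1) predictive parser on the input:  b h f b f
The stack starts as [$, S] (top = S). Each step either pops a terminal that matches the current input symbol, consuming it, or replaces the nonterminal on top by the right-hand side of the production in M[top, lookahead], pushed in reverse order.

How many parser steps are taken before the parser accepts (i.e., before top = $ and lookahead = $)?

11

step 1: stack=$ S  input=b h f b f $  — expand S -> b E R
step 2: stack=$ R E b  input=b h f b f $  — match b
step 3: stack=$ R E  input=h f b f $  — expand E -> h f S f
step 4: stack=$ R f S f h  input=h f b f $  — match h
step 5: stack=$ R f S f  input=f b f $  — match f
step 6: stack=$ R f S  input=b f $  — expand S -> b E R
step 7: stack=$ R f R E b  input=b f $  — match b
step 8: stack=$ R f R E  input=f $  — expand E -> epsilon
step 9: stack=$ R f R  input=f $  — expand R -> epsilon
step 10: stack=$ R f  input=f $  — match f
step 11: stack=$ R  input=$  — expand R -> epsilon
Accept reached after 11 steps.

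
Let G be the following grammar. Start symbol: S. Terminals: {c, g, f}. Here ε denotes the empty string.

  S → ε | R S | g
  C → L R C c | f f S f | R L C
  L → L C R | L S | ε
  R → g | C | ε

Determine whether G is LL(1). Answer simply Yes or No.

No

FIRST(S) = {ε, f, g}
FIRST(C) = {f, g}
FIRST(L) = {ε, f, g}
FIRST(R) = {ε, f, g}
FOLLOW(S) = {$, f, g}
FOLLOW(C) = {$, c, f, g}
FOLLOW(L) = {f, g}
FOLLOW(R) = {$, f, g}
Cell M[C, f] receives both C → L R C c and C → f f S f and C → R L C — the grammar is not LL(1).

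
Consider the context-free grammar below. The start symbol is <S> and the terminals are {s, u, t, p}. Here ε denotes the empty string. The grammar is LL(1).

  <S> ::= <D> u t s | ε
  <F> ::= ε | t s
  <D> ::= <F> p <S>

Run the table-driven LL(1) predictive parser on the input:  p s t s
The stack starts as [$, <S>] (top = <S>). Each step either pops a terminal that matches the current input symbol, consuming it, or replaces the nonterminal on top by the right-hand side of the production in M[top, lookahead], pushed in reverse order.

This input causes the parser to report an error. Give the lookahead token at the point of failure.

s

     Stack              Input      Action
  1  $ <S>              p s t s $  expand <S> ::= <D> u t s
  2  $ s t u <D>        p s t s $  expand <D> ::= <F> p <S>
  3  $ s t u <S> p <F>  p s t s $  expand <F> ::= ε
  4  $ s t u <S> p      p s t s $  match p
  5  $ s t u <S>        s t s $    error: M[<S>, s] is empty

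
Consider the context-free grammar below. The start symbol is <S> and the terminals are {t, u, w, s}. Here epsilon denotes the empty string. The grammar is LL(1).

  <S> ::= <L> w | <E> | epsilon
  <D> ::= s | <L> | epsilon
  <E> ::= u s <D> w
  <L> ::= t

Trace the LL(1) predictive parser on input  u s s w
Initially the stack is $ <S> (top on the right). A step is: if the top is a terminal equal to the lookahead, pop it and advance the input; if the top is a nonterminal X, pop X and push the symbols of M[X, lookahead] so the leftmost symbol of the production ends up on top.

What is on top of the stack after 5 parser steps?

     Stack        Input      Action
  1  $ <S>        u s s w $  expand <S> ::= <E>
  2  $ <E>        u s s w $  expand <E> ::= u s <D> w
  3  $ w <D> s u  u s s w $  match u
  4  $ w <D> s    s s w $    match s
  5  $ w <D>      s w $      expand <D> ::= s
Stack after step 5: $ w s (top = s).

s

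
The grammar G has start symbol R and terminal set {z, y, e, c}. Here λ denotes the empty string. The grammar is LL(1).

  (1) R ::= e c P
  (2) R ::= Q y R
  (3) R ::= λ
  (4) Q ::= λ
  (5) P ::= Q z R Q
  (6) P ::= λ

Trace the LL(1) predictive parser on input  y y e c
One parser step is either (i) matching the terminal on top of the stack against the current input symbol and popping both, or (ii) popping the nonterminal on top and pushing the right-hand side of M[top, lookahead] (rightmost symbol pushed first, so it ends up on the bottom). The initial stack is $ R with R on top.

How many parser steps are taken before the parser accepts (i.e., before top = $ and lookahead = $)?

10

      Stack    Input      Action
   1  $ R      y y e c $  expand R ::= Q y R
   2  $ R y Q  y y e c $  expand Q ::= λ
   3  $ R y    y y e c $  match y
   4  $ R      y e c $    expand R ::= Q y R
   5  $ R y Q  y e c $    expand Q ::= λ
   6  $ R y    y e c $    match y
   7  $ R      e c $      expand R ::= e c P
   8  $ P c e  e c $      match e
   9  $ P c    c $        match c
  10  $ P      $          expand P ::= λ
Accept reached after 10 steps.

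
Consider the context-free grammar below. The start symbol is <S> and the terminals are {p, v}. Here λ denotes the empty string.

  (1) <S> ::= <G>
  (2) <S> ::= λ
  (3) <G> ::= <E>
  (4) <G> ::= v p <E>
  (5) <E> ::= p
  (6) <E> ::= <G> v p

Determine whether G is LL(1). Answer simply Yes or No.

No

FIRST(<S>) = {λ, p, v}
FIRST(<G>) = {p, v}
FIRST(<E>) = {p, v}
FOLLOW(<S>) = {$}
FOLLOW(<G>) = {$, v}
FOLLOW(<E>) = {$, v}
Cell M[<E>, p] receives both <E> ::= p and <E> ::= <G> v p — the grammar is not LL(1).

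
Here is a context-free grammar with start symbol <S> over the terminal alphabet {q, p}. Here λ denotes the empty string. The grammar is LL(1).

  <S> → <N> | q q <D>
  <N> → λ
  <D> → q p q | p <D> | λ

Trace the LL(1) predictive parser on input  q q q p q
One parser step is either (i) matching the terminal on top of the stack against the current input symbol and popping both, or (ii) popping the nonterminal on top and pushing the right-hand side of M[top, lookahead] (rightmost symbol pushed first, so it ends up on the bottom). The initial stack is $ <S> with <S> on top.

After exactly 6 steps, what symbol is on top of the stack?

q

step 1: stack=$ <S>  input=q q q p q $  — expand <S> → q q <D>
step 2: stack=$ <D> q q  input=q q q p q $  — match q
step 3: stack=$ <D> q  input=q q p q $  — match q
step 4: stack=$ <D>  input=q p q $  — expand <D> → q p q
step 5: stack=$ q p q  input=q p q $  — match q
step 6: stack=$ q p  input=p q $  — match p
Stack after step 6: $ q (top = q).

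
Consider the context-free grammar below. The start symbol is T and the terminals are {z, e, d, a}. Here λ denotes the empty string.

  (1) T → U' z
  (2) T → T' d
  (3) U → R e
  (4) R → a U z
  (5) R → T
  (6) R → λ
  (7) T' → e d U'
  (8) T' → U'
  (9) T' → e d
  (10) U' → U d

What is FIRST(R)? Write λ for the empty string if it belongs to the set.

{λ, a, e}

FIRST(T) = {a, e}  (via U' z, T' d)
FIRST(R) = {λ, a, e}  (via T)
FIRST(U) = {a, e}  (via R e)
FIRST(U') = {a, e}  (via U d)
FIRST(T') = {a, e}  (via U')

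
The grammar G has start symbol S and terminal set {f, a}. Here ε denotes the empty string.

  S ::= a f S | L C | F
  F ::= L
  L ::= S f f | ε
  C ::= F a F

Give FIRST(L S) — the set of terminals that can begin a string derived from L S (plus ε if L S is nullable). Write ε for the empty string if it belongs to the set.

FIRST(S): from S::=a f S we get {a}; from S::=L C we get {a, f}; from S::=F we get {ε, a, f}. So FIRST(S) = {ε, a, f}.
FIRST(L): from L::=S f f we get {a, f}; from L::=ε we get {ε}. So FIRST(L) = {ε, a, f}.
FIRST(F): from F::=L we get {ε, a, f}. So FIRST(F) = {ε, a, f}.
FIRST(C): from C::=F a F we get {a, f}. So FIRST(C) = {a, f}.
FIRST(L S): take FIRST of each symbol in turn, carrying on past any symbol whose FIRST contains ε; result {ε, a, f}.

{ε, a, f}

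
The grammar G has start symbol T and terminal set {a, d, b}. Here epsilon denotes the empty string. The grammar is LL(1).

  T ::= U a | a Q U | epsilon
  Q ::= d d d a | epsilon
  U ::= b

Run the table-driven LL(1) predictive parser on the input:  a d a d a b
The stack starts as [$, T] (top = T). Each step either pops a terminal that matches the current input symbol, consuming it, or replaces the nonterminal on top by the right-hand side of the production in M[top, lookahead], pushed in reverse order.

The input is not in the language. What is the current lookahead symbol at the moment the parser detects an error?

a

     Stack        Input          Action
  1  $ T          a d a d a b $  expand T ::= a Q U
  2  $ U Q a      a d a d a b $  match a
  3  $ U Q        d a d a b $    expand Q ::= d d d a
  4  $ U a d d d  d a d a b $    match d
  5  $ U a d d    a d a b $      error: top is terminal d but lookahead is a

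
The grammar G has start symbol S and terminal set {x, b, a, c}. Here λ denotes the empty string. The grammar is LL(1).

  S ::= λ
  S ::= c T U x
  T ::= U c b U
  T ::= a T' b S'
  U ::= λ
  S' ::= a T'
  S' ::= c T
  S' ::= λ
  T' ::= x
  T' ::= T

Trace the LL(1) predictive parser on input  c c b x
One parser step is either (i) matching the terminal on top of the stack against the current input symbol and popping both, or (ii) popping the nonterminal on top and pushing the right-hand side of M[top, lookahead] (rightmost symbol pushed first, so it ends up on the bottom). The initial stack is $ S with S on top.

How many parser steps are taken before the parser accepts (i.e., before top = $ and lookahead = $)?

     Stack          Input      Action
  1  $ S            c c b x $  expand S ::= c T U x
  2  $ x U T c      c c b x $  match c
  3  $ x U T        c b x $    expand T ::= U c b U
  4  $ x U U b c U  c b x $    expand U ::= λ
  5  $ x U U b c    c b x $    match c
  6  $ x U U b      b x $      match b
  7  $ x U U        x $        expand U ::= λ
  8  $ x U          x $        expand U ::= λ
  9  $ x            x $        match x
Accept reached after 9 steps.

9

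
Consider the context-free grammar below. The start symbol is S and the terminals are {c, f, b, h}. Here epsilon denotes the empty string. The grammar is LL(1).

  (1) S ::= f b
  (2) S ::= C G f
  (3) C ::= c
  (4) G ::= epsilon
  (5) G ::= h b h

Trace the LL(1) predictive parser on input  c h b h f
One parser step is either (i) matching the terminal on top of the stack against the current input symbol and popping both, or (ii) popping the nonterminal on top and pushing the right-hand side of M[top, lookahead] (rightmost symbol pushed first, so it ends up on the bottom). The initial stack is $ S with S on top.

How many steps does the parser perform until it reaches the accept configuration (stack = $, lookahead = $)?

8

step 1: stack=$ S  input=c h b h f $  — expand S ::= C G f
step 2: stack=$ f G C  input=c h b h f $  — expand C ::= c
step 3: stack=$ f G c  input=c h b h f $  — match c
step 4: stack=$ f G  input=h b h f $  — expand G ::= h b h
step 5: stack=$ f h b h  input=h b h f $  — match h
step 6: stack=$ f h b  input=b h f $  — match b
step 7: stack=$ f h  input=h f $  — match h
step 8: stack=$ f  input=f $  — match f
Accept reached after 8 steps.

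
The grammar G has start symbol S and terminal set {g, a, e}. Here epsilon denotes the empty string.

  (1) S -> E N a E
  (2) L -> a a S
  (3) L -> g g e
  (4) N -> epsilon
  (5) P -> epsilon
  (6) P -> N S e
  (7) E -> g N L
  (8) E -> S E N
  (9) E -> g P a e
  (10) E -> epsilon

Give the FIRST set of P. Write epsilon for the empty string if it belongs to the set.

{epsilon, a, g}

FIRST(L) = {a, g}
FIRST(N) = {epsilon}
FIRST(S) = {a, g}  (via E N a E)
FIRST(P) = {epsilon, a, g}  (via N S e)
FIRST(E) = {epsilon, a, g}  (via S E N)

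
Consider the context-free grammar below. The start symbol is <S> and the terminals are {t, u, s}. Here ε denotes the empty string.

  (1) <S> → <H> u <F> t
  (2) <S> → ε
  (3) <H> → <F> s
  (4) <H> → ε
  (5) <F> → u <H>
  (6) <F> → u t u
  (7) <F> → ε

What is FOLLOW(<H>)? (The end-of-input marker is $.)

FIRST(<F>): from <F>→u <H> we get {u}; from <F>→u t u we get {u}; from <F>→ε we get {ε}. So FIRST(<F>) = {ε, u}.
FIRST(<H>): from <H>→<F> s we get {s, u}; from <H>→ε we get {ε}. So FIRST(<H>) = {ε, s, u}.
FIRST(<S>): from <S>→<H> u <F> t we get {s, u}; from <S>→ε we get {ε}. So FIRST(<S>) = {ε, s, u}.
FOLLOW(<S>) includes $ since <S> is the start symbol.
FOLLOW(<S>): <S> appears on no right-hand side. Thus FOLLOW(<S>) = {$}.
FOLLOW(<F>): in <S>→<H> u <F> t, <F> is followed by t with FIRST {t}; in <H>→<F> s, <F> is followed by s with FIRST {s}. Thus FOLLOW(<F>) = {s, t}.
FOLLOW(<H>): in <S>→<H> u <F> t, <H> is followed by u <F> t with FIRST {u}; in <F>→u <H>, the suffix after <H> is empty, so FOLLOW(<H>) ⊇ FOLLOW(<F>) = {s, t}. Thus FOLLOW(<H>) = {s, t, u}.

{s, t, u}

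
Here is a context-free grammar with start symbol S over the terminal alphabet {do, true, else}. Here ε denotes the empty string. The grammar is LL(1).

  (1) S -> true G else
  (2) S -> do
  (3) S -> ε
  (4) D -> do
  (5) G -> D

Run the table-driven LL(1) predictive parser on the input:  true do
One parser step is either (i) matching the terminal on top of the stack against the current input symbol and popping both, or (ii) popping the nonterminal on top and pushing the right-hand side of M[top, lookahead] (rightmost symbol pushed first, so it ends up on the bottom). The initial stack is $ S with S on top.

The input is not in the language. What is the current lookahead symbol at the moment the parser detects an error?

$

     Stack          Input      Action
  1  $ S            true do $  expand S -> true G else
  2  $ else G true  true do $  match true
  3  $ else G       do $       expand G -> D
  4  $ else D       do $       expand D -> do
  5  $ else do      do $       match do
  6  $ else         $          error: top is terminal else but lookahead is $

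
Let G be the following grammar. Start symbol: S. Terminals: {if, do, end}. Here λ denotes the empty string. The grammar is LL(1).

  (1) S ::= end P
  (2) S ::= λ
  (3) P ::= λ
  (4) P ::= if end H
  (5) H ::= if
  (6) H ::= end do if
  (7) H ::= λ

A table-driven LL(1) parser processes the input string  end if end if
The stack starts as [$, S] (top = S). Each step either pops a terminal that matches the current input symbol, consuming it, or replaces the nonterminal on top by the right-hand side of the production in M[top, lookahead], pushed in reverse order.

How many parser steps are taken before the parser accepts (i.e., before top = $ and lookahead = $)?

     Stack       Input            Action
  1  $ S         end if end if $  expand S ::= end P
  2  $ P end     end if end if $  match end
  3  $ P         if end if $      expand P ::= if end H
  4  $ H end if  if end if $      match if
  5  $ H end     end if $         match end
  6  $ H         if $             expand H ::= if
  7  $ if        if $             match if
Accept reached after 7 steps.

7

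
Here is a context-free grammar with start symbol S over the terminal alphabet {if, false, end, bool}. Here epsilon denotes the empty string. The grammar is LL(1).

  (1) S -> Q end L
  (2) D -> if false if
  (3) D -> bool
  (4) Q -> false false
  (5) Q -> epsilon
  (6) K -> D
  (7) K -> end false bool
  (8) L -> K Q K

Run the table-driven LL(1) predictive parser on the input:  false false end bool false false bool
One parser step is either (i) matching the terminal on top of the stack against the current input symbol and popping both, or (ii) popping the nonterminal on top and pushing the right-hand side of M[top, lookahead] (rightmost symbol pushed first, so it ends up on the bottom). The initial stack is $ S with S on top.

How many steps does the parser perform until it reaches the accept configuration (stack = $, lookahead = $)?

step 1: stack=$ S  input=false false end bool false false bool $  — expand S -> Q end L
step 2: stack=$ L end Q  input=false false end bool false false bool $  — expand Q -> false false
step 3: stack=$ L end false false  input=false false end bool false false bool $  — match false
step 4: stack=$ L end false  input=false end bool false false bool $  — match false
step 5: stack=$ L end  input=end bool false false bool $  — match end
step 6: stack=$ L  input=bool false false bool $  — expand L -> K Q K
step 7: stack=$ K Q K  input=bool false false bool $  — expand K -> D
step 8: stack=$ K Q D  input=bool false false bool $  — expand D -> bool
step 9: stack=$ K Q bool  input=bool false false bool $  — match bool
step 10: stack=$ K Q  input=false false bool $  — expand Q -> false false
step 11: stack=$ K false false  input=false false bool $  — match false
step 12: stack=$ K false  input=false bool $  — match false
step 13: stack=$ K  input=bool $  — expand K -> D
step 14: stack=$ D  input=bool $  — expand D -> bool
step 15: stack=$ bool  input=bool $  — match bool
Accept reached after 15 steps.

15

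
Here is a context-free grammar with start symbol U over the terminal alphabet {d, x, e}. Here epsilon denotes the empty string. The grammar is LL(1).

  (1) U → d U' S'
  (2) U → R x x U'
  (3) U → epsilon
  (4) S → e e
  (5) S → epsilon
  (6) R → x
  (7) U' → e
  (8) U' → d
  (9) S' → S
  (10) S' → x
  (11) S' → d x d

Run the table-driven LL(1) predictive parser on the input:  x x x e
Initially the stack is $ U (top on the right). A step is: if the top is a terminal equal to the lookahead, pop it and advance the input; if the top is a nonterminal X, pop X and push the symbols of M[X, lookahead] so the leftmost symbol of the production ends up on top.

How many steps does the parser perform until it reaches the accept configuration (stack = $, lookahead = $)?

     Stack       Input      Action
  1  $ U         x x x e $  expand U → R x x U'
  2  $ U' x x R  x x x e $  expand R → x
  3  $ U' x x x  x x x e $  match x
  4  $ U' x x    x x e $    match x
  5  $ U' x      x e $      match x
  6  $ U'        e $        expand U' → e
  7  $ e         e $        match e
Accept reached after 7 steps.

7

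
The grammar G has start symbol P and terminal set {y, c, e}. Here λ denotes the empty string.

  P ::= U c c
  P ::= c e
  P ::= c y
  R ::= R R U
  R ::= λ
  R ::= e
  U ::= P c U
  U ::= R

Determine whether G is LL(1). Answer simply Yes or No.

No

FIRST(P) = {c, e}
FIRST(R) = {λ, c, e}
FIRST(U) = {λ, c, e}
FOLLOW(P) = {$, c}
FOLLOW(R) = {c, e}
FOLLOW(U) = {c, e}
Cell M[P, c] receives both P ::= U c c and P ::= c e and P ::= c y — the grammar is not LL(1).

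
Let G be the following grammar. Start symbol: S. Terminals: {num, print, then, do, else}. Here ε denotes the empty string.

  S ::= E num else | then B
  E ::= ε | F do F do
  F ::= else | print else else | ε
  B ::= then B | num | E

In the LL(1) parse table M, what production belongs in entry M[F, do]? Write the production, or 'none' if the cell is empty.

FIRST(F): from F::=else we get {else}; from F::=print else else we get {print}; from F::=ε we get {ε}. So FIRST(F) = {ε, else, print}.
FIRST(E): from E::=ε we get {ε}; from E::=F do F do we get {do, else, print}. So FIRST(E) = {ε, do, else, print}.
FIRST(S): from S::=E num else we get {do, else, num, print}; from S::=then B we get {then}. So FIRST(S) = {do, else, num, print, then}.
FIRST(B): from B::=then B we get {then}; from B::=num we get {num}; from B::=E we get {ε, do, else, print}. So FIRST(B) = {ε, do, else, num, print, then}.
FOLLOW(S) includes $ since S is the start symbol.
FOLLOW(F): in E::=F do F do (occurrence 1), F is followed by do F do with FIRST {do}; in E::=F do F do (occurrence 2), F is followed by do with FIRST {do}. Thus FOLLOW(F) = {do}.
For F ::= else: FIRST(else) = {else}, so it goes in M[F, t] for t ∈ {else}.
For F ::= print else else: FIRST(print else else) = {print}, so it goes in M[F, t] for t ∈ {print}.
For F ::= ε: FIRST(ε) = {ε}, so it goes in M[F, t] for t ∈ {}; since ε ∈ FIRST, also for every t ∈ FOLLOW(F) = {do}.

F ::= ε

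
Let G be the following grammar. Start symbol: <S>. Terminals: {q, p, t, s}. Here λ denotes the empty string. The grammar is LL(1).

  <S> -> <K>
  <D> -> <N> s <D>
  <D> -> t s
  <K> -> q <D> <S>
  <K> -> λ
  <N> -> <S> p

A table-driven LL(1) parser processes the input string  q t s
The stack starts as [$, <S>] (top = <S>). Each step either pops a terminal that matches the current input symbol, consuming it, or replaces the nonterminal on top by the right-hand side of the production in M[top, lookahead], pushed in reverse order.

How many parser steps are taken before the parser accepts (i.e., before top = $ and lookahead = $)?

8

     Stack        Input    Action
  1  $ <S>        q t s $  expand <S> -> <K>
  2  $ <K>        q t s $  expand <K> -> q <D> <S>
  3  $ <S> <D> q  q t s $  match q
  4  $ <S> <D>    t s $    expand <D> -> t s
  5  $ <S> s t    t s $    match t
  6  $ <S> s      s $      match s
  7  $ <S>        $        expand <S> -> <K>
  8  $ <K>        $        expand <K> -> λ
Accept reached after 8 steps.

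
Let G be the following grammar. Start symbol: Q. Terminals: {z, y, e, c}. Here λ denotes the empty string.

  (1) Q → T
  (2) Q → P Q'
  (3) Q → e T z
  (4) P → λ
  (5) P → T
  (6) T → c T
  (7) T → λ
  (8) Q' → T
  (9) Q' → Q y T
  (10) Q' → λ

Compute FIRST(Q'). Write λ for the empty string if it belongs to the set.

FIRST(T) = {λ, c}
FIRST(P) = {λ, c}  (via T)
FIRST(Q) = {λ, c, e, y}  (via T, P Q')
FIRST(Q') = {λ, c, e, y}  (via T, Q y T)

{λ, c, e, y}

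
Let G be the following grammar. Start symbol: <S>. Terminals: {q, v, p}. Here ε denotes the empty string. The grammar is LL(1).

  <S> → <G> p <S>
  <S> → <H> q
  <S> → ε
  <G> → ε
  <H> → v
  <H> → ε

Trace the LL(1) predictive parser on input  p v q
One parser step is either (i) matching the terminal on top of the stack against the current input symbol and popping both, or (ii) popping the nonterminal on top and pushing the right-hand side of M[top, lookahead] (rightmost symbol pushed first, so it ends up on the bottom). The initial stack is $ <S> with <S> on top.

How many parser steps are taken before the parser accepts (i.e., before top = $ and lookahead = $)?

7

     Stack        Input    Action
  1  $ <S>        p v q $  expand <S> → <G> p <S>
  2  $ <S> p <G>  p v q $  expand <G> → ε
  3  $ <S> p      p v q $  match p
  4  $ <S>        v q $    expand <S> → <H> q
  5  $ q <H>      v q $    expand <H> → v
  6  $ q v        v q $    match v
  7  $ q          q $      match q
Accept reached after 7 steps.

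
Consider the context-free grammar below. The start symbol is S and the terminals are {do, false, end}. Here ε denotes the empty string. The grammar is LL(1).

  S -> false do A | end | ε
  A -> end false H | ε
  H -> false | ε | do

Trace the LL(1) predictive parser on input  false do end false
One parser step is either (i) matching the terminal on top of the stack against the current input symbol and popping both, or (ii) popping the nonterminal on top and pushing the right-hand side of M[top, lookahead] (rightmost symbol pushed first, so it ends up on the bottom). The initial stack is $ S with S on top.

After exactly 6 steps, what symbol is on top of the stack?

step 1: stack=$ S  input=false do end false $  — expand S -> false do A
step 2: stack=$ A do false  input=false do end false $  — match false
step 3: stack=$ A do  input=do end false $  — match do
step 4: stack=$ A  input=end false $  — expand A -> end false H
step 5: stack=$ H false end  input=end false $  — match end
step 6: stack=$ H false  input=false $  — match false
Stack after step 6: $ H (top = H).

H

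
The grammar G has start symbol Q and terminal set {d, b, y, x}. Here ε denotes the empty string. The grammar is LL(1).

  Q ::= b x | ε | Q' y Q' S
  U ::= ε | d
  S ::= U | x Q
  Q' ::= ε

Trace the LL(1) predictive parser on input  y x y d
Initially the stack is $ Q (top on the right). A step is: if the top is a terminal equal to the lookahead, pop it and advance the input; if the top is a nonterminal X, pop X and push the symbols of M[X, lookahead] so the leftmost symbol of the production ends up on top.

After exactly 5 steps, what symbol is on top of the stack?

x

step 1: stack=$ Q  input=y x y d $  — expand Q ::= Q' y Q' S
step 2: stack=$ S Q' y Q'  input=y x y d $  — expand Q' ::= ε
step 3: stack=$ S Q' y  input=y x y d $  — match y
step 4: stack=$ S Q'  input=x y d $  — expand Q' ::= ε
step 5: stack=$ S  input=x y d $  — expand S ::= x Q
Stack after step 5: $ Q x (top = x).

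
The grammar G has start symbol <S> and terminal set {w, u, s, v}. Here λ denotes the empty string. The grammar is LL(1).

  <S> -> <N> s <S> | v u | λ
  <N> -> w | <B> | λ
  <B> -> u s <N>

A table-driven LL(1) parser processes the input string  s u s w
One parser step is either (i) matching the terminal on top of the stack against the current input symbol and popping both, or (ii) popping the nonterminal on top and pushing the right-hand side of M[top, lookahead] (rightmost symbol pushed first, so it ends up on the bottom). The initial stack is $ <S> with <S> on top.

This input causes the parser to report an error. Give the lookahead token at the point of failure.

$

      Stack            Input      Action
   1  $ <S>            s u s w $  expand <S> -> <N> s <S>
   2  $ <S> s <N>      s u s w $  expand <N> -> λ
   3  $ <S> s          s u s w $  match s
   4  $ <S>            u s w $    expand <S> -> <N> s <S>
   5  $ <S> s <N>      u s w $    expand <N> -> <B>
   6  $ <S> s <B>      u s w $    expand <B> -> u s <N>
   7  $ <S> s <N> s u  u s w $    match u
   8  $ <S> s <N> s    s w $      match s
   9  $ <S> s <N>      w $        expand <N> -> w
  10  $ <S> s w        w $        match w
  11  $ <S> s          $          error: top is terminal s but lookahead is $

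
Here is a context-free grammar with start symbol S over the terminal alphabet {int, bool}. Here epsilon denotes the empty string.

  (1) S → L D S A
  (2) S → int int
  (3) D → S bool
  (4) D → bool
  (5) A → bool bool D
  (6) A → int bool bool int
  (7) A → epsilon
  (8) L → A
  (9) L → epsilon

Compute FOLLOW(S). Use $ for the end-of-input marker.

FIRST(A): from A→bool bool D we get {bool}; from A→int bool bool int we get {int}; from A→epsilon we get {epsilon}. So FIRST(A) = {epsilon, bool, int}.
FIRST(L): from L→A we get {epsilon, bool, int}; from L→epsilon we get {epsilon}. So FIRST(L) = {epsilon, bool, int}.
FIRST(S): from S→L D S A we get {bool, int}; from S→int int we get {int}. So FIRST(S) = {bool, int}.
FIRST(D): from D→S bool we get {bool, int}; from D→bool we get {bool}. So FIRST(D) = {bool, int}.
FOLLOW(S) includes $ since S is the start symbol.
FOLLOW(S): in S→L D S A, S is followed by A with FIRST {epsilon, bool, int}; in S→L D S A, the suffix after S is nullable (adds nothing new); in D→S bool, S is followed by bool with FIRST {bool}. Thus FOLLOW(S) = {$, bool, int}.
FOLLOW(L): in S→L D S A, L is followed by D S A with FIRST {bool, int}. Thus FOLLOW(L) = {bool, int}.
FOLLOW(A): in S→L D S A, the suffix after A is empty, so FOLLOW(A) ⊇ FOLLOW(S) = {$, bool, int}; in L→A, the suffix after A is empty, so FOLLOW(A) ⊇ FOLLOW(L) = {bool, int}. Thus FOLLOW(A) = {$, bool, int}.
FOLLOW(D): in S→L D S A, D is followed by S A with FIRST {bool, int}; in A→bool bool D, the suffix after D is empty, so FOLLOW(D) ⊇ FOLLOW(A) = {$, bool, int}. Thus FOLLOW(D) = {$, bool, int}.

{$, bool, int}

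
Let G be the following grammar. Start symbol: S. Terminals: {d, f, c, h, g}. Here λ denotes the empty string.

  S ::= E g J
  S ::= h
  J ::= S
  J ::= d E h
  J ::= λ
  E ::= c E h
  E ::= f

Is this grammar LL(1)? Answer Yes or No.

FIRST(S) = {c, f, h}
FIRST(J) = {λ, c, d, f, h}
FIRST(E) = {c, f}
FOLLOW(S) = {$}
FOLLOW(J) = {$}
FOLLOW(E) = {g, h}
Each cell of M receives at most one production.

Yes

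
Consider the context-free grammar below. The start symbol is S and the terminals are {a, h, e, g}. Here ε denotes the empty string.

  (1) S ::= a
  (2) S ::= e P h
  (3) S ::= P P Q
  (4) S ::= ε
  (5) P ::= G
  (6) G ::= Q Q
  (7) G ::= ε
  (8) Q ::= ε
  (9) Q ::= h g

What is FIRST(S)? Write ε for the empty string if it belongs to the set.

{ε, a, e, h}

FIRST(Q): from Q::=ε we get {ε}; from Q::=h g we get {h}. So FIRST(Q) = {ε, h}.
FIRST(G): from G::=Q Q we get {ε, h}; from G::=ε we get {ε}. So FIRST(G) = {ε, h}.
FIRST(P): from P::=G we get {ε, h}. So FIRST(P) = {ε, h}.
FIRST(S): from S::=a we get {a}; from S::=e P h we get {e}; from S::=P P Q we get {ε, h}; from S::=ε we get {ε}. So FIRST(S) = {ε, a, e, h}.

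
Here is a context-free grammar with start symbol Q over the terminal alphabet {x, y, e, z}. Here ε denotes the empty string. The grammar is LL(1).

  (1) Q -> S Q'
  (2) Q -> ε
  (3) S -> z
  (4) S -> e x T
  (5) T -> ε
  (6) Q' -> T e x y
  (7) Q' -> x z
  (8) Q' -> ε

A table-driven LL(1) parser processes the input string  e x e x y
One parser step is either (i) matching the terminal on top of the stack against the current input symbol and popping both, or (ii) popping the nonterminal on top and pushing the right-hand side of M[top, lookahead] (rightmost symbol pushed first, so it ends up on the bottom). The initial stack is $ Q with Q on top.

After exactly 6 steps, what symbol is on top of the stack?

     Stack       Input        Action
  1  $ Q         e x e x y $  expand Q -> S Q'
  2  $ Q' S      e x e x y $  expand S -> e x T
  3  $ Q' T x e  e x e x y $  match e
  4  $ Q' T x    x e x y $    match x
  5  $ Q' T      e x y $      expand T -> ε
  6  $ Q'        e x y $      expand Q' -> T e x y
Stack after step 6: $ y x e T (top = T).

T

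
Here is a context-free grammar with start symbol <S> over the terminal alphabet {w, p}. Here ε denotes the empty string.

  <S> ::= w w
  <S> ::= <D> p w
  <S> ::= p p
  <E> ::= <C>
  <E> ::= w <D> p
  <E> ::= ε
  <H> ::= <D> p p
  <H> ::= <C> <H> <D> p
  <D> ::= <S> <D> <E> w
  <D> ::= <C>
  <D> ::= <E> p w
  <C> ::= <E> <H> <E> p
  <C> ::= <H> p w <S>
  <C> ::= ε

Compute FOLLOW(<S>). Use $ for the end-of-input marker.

{$, p, w}

FIRST(<S>): from <S>::=w w we get {w}; from <S>::=<D> p w we get {p, w}; from <S>::=p p we get {p}. So FIRST(<S>) = {p, w}.
FIRST(<E>): from <E>::=<C> we get {ε, p, w}; from <E>::=w <D> p we get {w}; from <E>::=ε we get {ε}. So FIRST(<E>) = {ε, p, w}.
FIRST(<H>): from <H>::=<D> p p we get {p, w}; from <H>::=<C> <H> <D> p we get {p, w}. So FIRST(<H>) = {p, w}.
FIRST(<C>): from <C>::=<E> <H> <E> p we get {p, w}; from <C>::=<H> p w <S> we get {p, w}; from <C>::=ε we get {ε}. So FIRST(<C>) = {ε, p, w}.
FIRST(<D>): from <D>::=<S> <D> <E> w we get {p, w}; from <D>::=<C> we get {ε, p, w}; from <D>::=<E> p w we get {p, w}. So FIRST(<D>) = {ε, p, w}.
FOLLOW(<S>) includes $ since <S> is the start symbol.
FOLLOW(<E>): in <D>::=<S> <D> <E> w, <E> is followed by w with FIRST {w}; in <D>::=<E> p w, <E> is followed by p w with FIRST {p}; in <C>::=<E> <H> <E> p (occurrence 1), <E> is followed by <H> <E> p with FIRST {p, w}; in <C>::=<E> <H> <E> p (occurrence 2), <E> is followed by p with FIRST {p}. Thus FOLLOW(<E>) = {p, w}.
FOLLOW(<H>): in <H>::=<C> <H> <D> p, <H> is followed by <D> p with FIRST {p, w}; in <C>::=<E> <H> <E> p, <H> is followed by <E> p with FIRST {p, w}; in <C>::=<H> p w <S>, <H> is followed by p w <S> with FIRST {p}. Thus FOLLOW(<H>) = {p, w}.
FOLLOW(<D>): in <S>::=<D> p w, <D> is followed by p w with FIRST {p}; in <E>::=w <D> p, <D> is followed by p with FIRST {p}; in <H>::=<D> p p, <D> is followed by p p with FIRST {p}; in <H>::=<C> <H> <D> p, <D> is followed by p with FIRST {p}; in <D>::=<S> <D> <E> w, <D> is followed by <E> w with FIRST {p, w}. Thus FOLLOW(<D>) = {p, w}.
FOLLOW(<C>): in <E>::=<C>, the suffix after <C> is empty, so FOLLOW(<C>) ⊇ FOLLOW(<E>) = {p, w}; in <H>::=<C> <H> <D> p, <C> is followed by <H> <D> p with FIRST {p, w}; in <D>::=<C>, the suffix after <C> is empty, so FOLLOW(<C>) ⊇ FOLLOW(<D>) = {p, w}. Thus FOLLOW(<C>) = {p, w}.
FOLLOW(<S>): in <D>::=<S> <D> <E> w, <S> is followed by <D> <E> w with FIRST {p, w}; in <C>::=<H> p w <S>, the suffix after <S> is empty, so FOLLOW(<S>) ⊇ FOLLOW(<C>) = {p, w}. Thus FOLLOW(<S>) = {$, p, w}.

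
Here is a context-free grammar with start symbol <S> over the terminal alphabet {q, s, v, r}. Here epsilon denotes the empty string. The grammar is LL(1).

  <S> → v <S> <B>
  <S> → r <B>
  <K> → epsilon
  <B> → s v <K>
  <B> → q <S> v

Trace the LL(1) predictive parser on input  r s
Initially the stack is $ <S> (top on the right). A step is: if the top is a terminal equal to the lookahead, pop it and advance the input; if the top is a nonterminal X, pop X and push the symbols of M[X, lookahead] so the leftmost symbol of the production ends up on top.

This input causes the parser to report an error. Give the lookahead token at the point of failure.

     Stack      Input  Action
  1  $ <S>      r s $  expand <S> → r <B>
  2  $ <B> r    r s $  match r
  3  $ <B>      s $    expand <B> → s v <K>
  4  $ <K> v s  s $    match s
  5  $ <K> v    $      error: top is terminal v but lookahead is $

$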